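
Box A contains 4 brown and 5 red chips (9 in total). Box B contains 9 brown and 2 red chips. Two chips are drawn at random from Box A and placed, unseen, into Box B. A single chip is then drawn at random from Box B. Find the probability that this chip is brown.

Condition on how many of the transferred chips are brown (from Box A: 4 brown of 9; then Box B has 13 total).
  0 brown: C(4,0)C(5,2)/C(9,2) = 5/18; then P = 9/13
  1 brown: C(4,1)C(5,1)/C(9,2) = 5/9; then P = 10/13
  2 brown: C(4,2)C(5,0)/C(9,2) = 1/6; then P = 11/13
P(brown from Box B) = 89/117 ≈ 0.7607.

89/117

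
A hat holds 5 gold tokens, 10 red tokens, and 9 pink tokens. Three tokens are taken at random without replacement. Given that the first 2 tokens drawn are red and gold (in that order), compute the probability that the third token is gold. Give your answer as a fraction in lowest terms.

After removing 1 gold, 1 red, the hat has 4 gold out of 22 remaining.
P(third is gold | given) = 4/22 = 2/11 ≈ 0.1818.

2/11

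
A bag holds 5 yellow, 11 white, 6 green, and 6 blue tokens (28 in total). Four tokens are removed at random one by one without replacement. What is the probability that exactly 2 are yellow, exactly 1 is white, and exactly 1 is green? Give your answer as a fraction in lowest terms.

Unordered draws without replacement: count favorable combinations over C(28,4).
Favorable = C(5,2) · C(11,1) · C(6,1) · C(6,0) = 660; total = C(28,4) = 20475.
P = 660/20475 = 44/1365 ≈ 0.0322.

44/1365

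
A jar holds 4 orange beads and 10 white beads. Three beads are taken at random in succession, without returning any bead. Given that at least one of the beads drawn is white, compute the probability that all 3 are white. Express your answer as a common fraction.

P(all 3 white) = C(10,3)/C(14,3) = 30/91; P(at least one white) = 1 − C(4,3)/C(14,3) = 90/91.
Since 'all 3 white' ⊆ 'at least one white', P(all 3 | at least one) = 30/91 / 90/91 = 1/3 ≈ 0.3333.

1/3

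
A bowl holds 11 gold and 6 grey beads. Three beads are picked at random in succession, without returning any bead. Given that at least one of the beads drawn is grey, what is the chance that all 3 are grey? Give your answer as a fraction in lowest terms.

P(all 3 grey) = C(6,3)/C(17,3) = 1/34; P(at least one grey) = 1 − C(11,3)/C(17,3) = 103/136.
Since 'all 3 grey' ⊆ 'at least one grey', P(all 3 | at least one) = 1/34 / 103/136 = 4/103 ≈ 0.0388.

4/103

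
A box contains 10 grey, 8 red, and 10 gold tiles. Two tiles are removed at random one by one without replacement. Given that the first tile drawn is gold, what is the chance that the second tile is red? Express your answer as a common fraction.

8/27

After removing 1 gold, the box has 8 red out of 27 remaining.
P(second is red | given) = 8/27 ≈ 0.2963.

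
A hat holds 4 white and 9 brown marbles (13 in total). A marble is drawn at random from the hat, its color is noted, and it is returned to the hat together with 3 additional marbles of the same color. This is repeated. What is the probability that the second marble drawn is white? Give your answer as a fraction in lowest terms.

4/13

Condition on the first draw. If first is white (prob 4/13), second-white has prob (7)/(16); if not (prob 9/13), it has prob 4/(16).
P = (4/13)·(7/16) + (9/13)·(4/16) = 4/13 ≈ 0.3077.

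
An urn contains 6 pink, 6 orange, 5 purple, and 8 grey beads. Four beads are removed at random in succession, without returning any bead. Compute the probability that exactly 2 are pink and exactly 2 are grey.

42/1265

Unordered draws without replacement: count favorable combinations over C(25,4).
Favorable = C(6,2) · C(6,0) · C(5,0) · C(8,2) = 420; total = C(25,4) = 12650.
P = 420/12650 = 42/1265 ≈ 0.0332.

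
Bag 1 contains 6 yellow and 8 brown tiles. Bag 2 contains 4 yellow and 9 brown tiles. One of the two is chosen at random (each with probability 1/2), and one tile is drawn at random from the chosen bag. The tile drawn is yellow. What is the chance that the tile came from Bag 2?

28/67

P(yellow | Bag 1) = 3/7; P(yellow | Bag 2) = 4/13.
P(yellow) = 1/2·3/7 + 1/2·4/13 = 67/182.
By Bayes' rule, P(Bag 2 | yellow) = 2/13 / 67/182 = 28/67 ≈ 0.4179.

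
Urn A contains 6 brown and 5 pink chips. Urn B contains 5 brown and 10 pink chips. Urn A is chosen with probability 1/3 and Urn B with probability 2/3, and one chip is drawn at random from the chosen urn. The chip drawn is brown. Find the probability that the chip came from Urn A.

P(brown | Urn A) = 6/11; P(brown | Urn B) = 1/3.
P(brown) = 1/3·6/11 + 2/3·1/3 = 40/99.
By Bayes' rule, P(Urn A | brown) = 2/11 / 40/99 = 9/20 ≈ 0.4500.

9/20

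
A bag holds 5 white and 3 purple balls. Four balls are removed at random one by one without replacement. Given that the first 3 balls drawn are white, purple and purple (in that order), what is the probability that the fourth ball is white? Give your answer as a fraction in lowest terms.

4/5

After removing 1 white, 2 purple, the bag has 4 white out of 5 remaining.
P(fourth is white | given) = 4/5 ≈ 0.8000.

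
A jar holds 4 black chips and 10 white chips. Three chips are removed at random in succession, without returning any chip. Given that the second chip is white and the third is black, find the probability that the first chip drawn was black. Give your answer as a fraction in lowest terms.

1/4

P(first=black and the second chip is white and the third is black) = (4/14)·(10/13)·(3/12) = 5/91.
P(E) = Σ over first color = 5/91 + 15/91 = 20/91.
By Bayes, P(first=black | E) = 5/91 / 20/91 = 1/4 ≈ 0.2500.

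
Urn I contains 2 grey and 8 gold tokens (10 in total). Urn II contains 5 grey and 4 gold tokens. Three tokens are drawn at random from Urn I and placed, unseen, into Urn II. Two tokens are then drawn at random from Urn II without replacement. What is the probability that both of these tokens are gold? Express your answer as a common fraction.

Condition on how many of the transferred tokens are gold (from Urn I: 8 gold of 10; then Urn II has 12 total).
  1 gold: C(8,1)C(2,2)/C(10,3) = 1/15; then P = C(5,2)/C(12,2) = 5/33
  2 gold: C(8,2)C(2,1)/C(10,3) = 7/15; then P = C(6,2)/C(12,2) = 5/22
  3 gold: C(8,3)C(2,0)/C(10,3) = 7/15; then P = C(7,2)/C(12,2) = 7/22
P(both gold) = 131/495 ≈ 0.2646.

131/495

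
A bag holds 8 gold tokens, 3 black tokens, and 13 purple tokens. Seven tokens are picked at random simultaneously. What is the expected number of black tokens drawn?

By linearity of expectation, E[X] = Σ P(draw i is black); by symmetry each draw (even without replacement) has P(black) = 3/24.
E[X] = 7 · 3/24 = 7/8 ≈ 0.8750.

7/8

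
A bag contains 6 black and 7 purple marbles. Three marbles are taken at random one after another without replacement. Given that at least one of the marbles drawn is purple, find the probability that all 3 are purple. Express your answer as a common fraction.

P(all 3 purple) = C(7,3)/C(13,3) = 35/286; P(at least one purple) = 1 − C(6,3)/C(13,3) = 133/143.
Since 'all 3 purple' ⊆ 'at least one purple', P(all 3 | at least one) = 35/286 / 133/143 = 5/38 ≈ 0.1316.

5/38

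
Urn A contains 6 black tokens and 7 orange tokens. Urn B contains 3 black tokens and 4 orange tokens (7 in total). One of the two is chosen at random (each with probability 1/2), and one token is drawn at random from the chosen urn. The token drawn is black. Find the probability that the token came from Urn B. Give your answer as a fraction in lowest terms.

P(black | Urn A) = 6/13; P(black | Urn B) = 3/7.
P(black) = 1/2·6/13 + 1/2·3/7 = 81/182.
By Bayes' rule, P(Urn B | black) = 3/14 / 81/182 = 13/27 ≈ 0.4815.

13/27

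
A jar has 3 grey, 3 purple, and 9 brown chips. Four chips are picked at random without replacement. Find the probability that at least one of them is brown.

Use the complement: P(at least one brown) = 1 − P(no brown).
P(none) = C(6,4)/C(15,4) = 15/1365.
So P = 1 − 15/1365 = 90/91 ≈ 0.9890.

90/91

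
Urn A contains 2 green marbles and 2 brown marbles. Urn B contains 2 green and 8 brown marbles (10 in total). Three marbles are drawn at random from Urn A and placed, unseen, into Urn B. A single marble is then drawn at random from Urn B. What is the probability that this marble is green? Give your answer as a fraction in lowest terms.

Condition on how many of the transferred marbles are green (from Urn A: 2 green of 4; then Urn B has 13 total).
  1 green: C(2,1)C(2,2)/C(4,3) = 1/2; then P = 3/13
  2 green: C(2,2)C(2,1)/C(4,3) = 1/2; then P = 4/13
P(green from Urn B) = 7/26 ≈ 0.2692.

7/26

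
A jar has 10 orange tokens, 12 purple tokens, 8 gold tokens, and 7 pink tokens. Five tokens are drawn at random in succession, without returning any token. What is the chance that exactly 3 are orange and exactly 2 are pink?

Unordered draws without replacement: count favorable combinations over C(37,5).
Favorable = C(10,3) · C(12,0) · C(8,0) · C(7,2) = 2520; total = C(37,5) = 435897.
P = 2520/435897 = 40/6919 ≈ 0.0058.

40/6919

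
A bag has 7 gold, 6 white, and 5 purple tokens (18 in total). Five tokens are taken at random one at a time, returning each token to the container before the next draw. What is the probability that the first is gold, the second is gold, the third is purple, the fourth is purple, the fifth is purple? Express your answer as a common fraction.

Multiply the conditional probability of each draw in order, with replacement (the composition resets each draw).
P = (7/18) · (7/18) · (5/18) · (5/18) · (5/18) = 6125/1889568 ≈ 0.0032.

6125/1889568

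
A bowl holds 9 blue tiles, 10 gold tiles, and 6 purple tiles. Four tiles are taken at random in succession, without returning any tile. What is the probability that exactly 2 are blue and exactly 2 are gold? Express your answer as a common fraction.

Unordered draws without replacement: count favorable combinations over C(25,4).
Favorable = C(9,2) · C(10,2) · C(6,0) = 1620; total = C(25,4) = 12650.
P = 1620/12650 = 162/1265 ≈ 0.1281.

162/1265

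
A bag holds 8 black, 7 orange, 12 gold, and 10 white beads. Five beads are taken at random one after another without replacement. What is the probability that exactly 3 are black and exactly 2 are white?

Unordered draws without replacement: count favorable combinations over C(37,5).
Favorable = C(8,3) · C(7,0) · C(12,0) · C(10,2) = 2520; total = C(37,5) = 435897.
P = 2520/435897 = 40/6919 ≈ 0.0058.

40/6919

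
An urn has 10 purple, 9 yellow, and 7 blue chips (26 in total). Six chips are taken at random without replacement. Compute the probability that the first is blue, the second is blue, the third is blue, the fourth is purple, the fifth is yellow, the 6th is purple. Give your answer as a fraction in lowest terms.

27/26312

Multiply the conditional probability of each draw in order, without replacement, so each draw removes one from its color and from the total.
P = (7/26) · (6/25) · (5/24) · (10/23) · (9/22) · (9/21) = 27/26312 ≈ 0.0010.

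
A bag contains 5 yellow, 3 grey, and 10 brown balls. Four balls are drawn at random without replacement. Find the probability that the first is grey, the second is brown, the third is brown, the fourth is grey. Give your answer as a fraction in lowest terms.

1/136

Multiply the conditional probability of each draw in order, without replacement, so each draw removes one from its color and from the total.
P = (3/18) · (10/17) · (9/16) · (2/15) = 1/136 ≈ 0.0074.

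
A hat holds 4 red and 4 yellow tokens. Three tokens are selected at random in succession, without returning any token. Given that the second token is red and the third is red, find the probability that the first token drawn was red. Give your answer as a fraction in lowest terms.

1/3

P(first=red and the second token is red and the third is red) = (4/8)·(3/7)·(2/6) = 1/14.
P(E) = Σ over first color = 1/14 + 1/7 = 3/14.
By Bayes, P(first=red | E) = 1/14 / 3/14 = 1/3 ≈ 0.3333.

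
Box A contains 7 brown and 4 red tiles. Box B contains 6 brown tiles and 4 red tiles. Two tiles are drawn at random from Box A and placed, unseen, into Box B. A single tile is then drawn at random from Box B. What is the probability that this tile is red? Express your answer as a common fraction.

13/33

Condition on how many of the transferred tiles are red (from Box A: 4 red of 11; then Box B has 12 total).
  0 red: C(4,0)C(7,2)/C(11,2) = 21/55; then P = 4/12
  1 red: C(4,1)C(7,1)/C(11,2) = 28/55; then P = 5/12
  2 red: C(4,2)C(7,0)/C(11,2) = 6/55; then P = 6/12
P(red from Box B) = 13/33 ≈ 0.3939.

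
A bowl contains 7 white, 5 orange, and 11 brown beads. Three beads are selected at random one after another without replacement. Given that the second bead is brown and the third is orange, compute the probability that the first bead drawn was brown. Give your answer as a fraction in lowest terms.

P(first=brown and the second bead is brown and the third is orange) = (11/23)·(10/22)·(5/21) = 25/483.
P(E) = Σ over first color = 5/138 + 10/483 + 25/483 = 5/46.
By Bayes, P(first=brown | E) = 25/483 / 5/46 = 10/21 ≈ 0.4762.

10/21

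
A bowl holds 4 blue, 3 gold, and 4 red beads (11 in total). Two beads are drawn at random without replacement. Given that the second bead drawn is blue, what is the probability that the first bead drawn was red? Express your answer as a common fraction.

2/5

P(first=red and the second bead drawn is blue) = (4/11)·(4/10) = 8/55.
P(the second bead drawn is blue) = Σ over first color = 6/55 + 6/55 + 8/55 = 4/11.
By Bayes, P(first=red | the second bead drawn is blue) = 8/55 / 4/11 = 2/5 ≈ 0.4000.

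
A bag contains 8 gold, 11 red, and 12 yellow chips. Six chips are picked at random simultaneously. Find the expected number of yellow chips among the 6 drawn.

By linearity of expectation, E[X] = Σ P(draw i is yellow); by symmetry each draw (even without replacement) has P(yellow) = 12/31.
E[X] = 6 · 12/31 = 72/31 ≈ 2.3226.

72/31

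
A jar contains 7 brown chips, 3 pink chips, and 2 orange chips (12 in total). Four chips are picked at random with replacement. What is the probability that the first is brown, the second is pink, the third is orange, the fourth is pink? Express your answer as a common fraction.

7/1152

Multiply the conditional probability of each draw in order, with replacement (the composition resets each draw).
P = (7/12) · (3/12) · (2/12) · (3/12) = 7/1152 ≈ 0.0061.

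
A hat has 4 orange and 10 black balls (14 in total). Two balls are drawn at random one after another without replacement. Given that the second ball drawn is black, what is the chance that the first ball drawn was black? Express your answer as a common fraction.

9/13

P(first=black and the second ball drawn is black) = (10/14)·(9/13) = 45/91.
P(the second ball drawn is black) = Σ over first color = 20/91 + 45/91 = 5/7.
By Bayes, P(first=black | the second ball drawn is black) = 45/91 / 5/7 = 9/13 ≈ 0.6923.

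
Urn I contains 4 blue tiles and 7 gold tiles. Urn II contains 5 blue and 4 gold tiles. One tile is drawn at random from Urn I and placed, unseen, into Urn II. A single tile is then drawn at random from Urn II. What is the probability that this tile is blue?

59/110

Condition on how many of the transferred tiles are blue (from Urn I: 4 blue of 11; then Urn II has 10 total).
  0 blue: C(4,0)C(7,1)/C(11,1) = 7/11; then P = 5/10
  1 blue: C(4,1)C(7,0)/C(11,1) = 4/11; then P = 6/10
P(blue from Urn II) = 59/110 ≈ 0.5364.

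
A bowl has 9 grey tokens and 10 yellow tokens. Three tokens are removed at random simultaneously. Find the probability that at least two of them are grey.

Sum the hypergeometric tail for j = 2,…,3 grey tokens.
Favorable = C(9,2)·C(10,1) + C(9,3)·C(10,0) = 444; total = C(19,3) = 969.
P = 444/969 = 148/323 ≈ 0.4582.

148/323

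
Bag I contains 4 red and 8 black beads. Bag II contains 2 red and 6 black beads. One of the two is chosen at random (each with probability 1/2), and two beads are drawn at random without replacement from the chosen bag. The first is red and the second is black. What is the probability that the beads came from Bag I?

112/211

P(E | Bag I) = 8/33; P(E | Bag II) = 3/14.
P(E) = 1/2·8/33 + 1/2·3/14 = 211/924.
By Bayes' rule, P(Bag I | E) = 4/33 / 211/924 = 112/211 ≈ 0.5308.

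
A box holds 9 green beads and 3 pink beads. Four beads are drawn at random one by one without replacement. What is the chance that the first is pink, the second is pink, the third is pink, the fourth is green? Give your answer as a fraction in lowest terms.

1/220

Multiply the conditional probability of each draw in order, without replacement, so each draw removes one from its color and from the total.
P = (3/12) · (2/11) · (1/10) · (9/9) = 1/220 ≈ 0.0045.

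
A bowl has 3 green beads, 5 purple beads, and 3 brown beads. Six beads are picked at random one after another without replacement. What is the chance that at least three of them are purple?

281/462

Sum the hypergeometric tail for j = 3,…,5 purple beads.
Favorable = C(5,3)·C(6,3) + C(5,4)·C(6,2) + C(5,5)·C(6,1) = 281; total = C(11,6) = 462.
P = 281/462 = 281/462 ≈ 0.6082.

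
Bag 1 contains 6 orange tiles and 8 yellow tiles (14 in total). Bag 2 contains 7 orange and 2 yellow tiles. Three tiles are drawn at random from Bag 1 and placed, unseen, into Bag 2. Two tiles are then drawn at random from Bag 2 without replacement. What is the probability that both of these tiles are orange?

Condition on how many of the transferred tiles are orange (from Bag 1: 6 orange of 14; then Bag 2 has 12 total).
  0 orange: C(6,0)C(8,3)/C(14,3) = 2/13; then P = C(7,2)/C(12,2) = 7/22
  1 orange: C(6,1)C(8,2)/C(14,3) = 6/13; then P = C(8,2)/C(12,2) = 14/33
  2 orange: C(6,2)C(8,1)/C(14,3) = 30/91; then P = C(9,2)/C(12,2) = 6/11
  3 orange: C(6,3)C(8,0)/C(14,3) = 5/91; then P = C(10,2)/C(12,2) = 15/22
P(both orange) = 925/2002 ≈ 0.4620.

925/2002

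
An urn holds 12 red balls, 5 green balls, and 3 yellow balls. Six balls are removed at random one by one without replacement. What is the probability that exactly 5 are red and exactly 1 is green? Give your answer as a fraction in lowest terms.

Unordered draws without replacement: count favorable combinations over C(20,6).
Favorable = C(12,5) · C(5,1) · C(3,0) = 3960; total = C(20,6) = 38760.
P = 3960/38760 = 33/323 ≈ 0.1022.

33/323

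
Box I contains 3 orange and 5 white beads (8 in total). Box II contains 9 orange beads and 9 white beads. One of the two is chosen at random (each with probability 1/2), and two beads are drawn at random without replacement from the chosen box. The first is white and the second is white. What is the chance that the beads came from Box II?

P(E | Box I) = 5/14; P(E | Box II) = 4/17.
P(E) = 1/2·5/14 + 1/2·4/17 = 141/476.
By Bayes' rule, P(Box II | E) = 2/17 / 141/476 = 56/141 ≈ 0.3972.

56/141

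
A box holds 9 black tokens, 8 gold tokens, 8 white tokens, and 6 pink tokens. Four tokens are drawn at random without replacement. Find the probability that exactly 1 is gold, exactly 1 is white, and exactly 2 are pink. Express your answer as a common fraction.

192/6293

Unordered draws without replacement: count favorable combinations over C(31,4).
Favorable = C(9,0) · C(8,1) · C(8,1) · C(6,2) = 960; total = C(31,4) = 31465.
P = 960/31465 = 192/6293 ≈ 0.0305.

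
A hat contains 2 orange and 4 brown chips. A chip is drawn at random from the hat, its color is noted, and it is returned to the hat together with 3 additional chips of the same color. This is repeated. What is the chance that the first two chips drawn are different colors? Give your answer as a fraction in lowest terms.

Either brown then orange, or orange then brown; after the first draw the total is 9.
P = (4/6)·(2/9) + (2/6)·(4/9) = 8/27 ≈ 0.2963.

8/27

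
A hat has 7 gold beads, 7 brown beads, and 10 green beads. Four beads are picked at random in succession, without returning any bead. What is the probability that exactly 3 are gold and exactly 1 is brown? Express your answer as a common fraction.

35/1518

Unordered draws without replacement: count favorable combinations over C(24,4).
Favorable = C(7,3) · C(7,1) · C(10,0) = 245; total = C(24,4) = 10626.
P = 245/10626 = 35/1518 ≈ 0.0231.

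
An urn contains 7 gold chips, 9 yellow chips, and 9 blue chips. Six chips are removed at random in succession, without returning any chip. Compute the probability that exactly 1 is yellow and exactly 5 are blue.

Unordered draws without replacement: count favorable combinations over C(25,6).
Favorable = C(7,0) · C(9,1) · C(9,5) = 1134; total = C(25,6) = 177100.
P = 1134/177100 = 81/12650 ≈ 0.0064.

81/12650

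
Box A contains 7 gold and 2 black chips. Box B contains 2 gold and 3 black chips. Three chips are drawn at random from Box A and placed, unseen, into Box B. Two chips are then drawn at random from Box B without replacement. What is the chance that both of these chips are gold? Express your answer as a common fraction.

89/336

Condition on how many of the transferred chips are gold (from Box A: 7 gold of 9; then Box B has 8 total).
  1 gold: C(7,1)C(2,2)/C(9,3) = 1/12; then P = C(3,2)/C(8,2) = 3/28
  2 gold: C(7,2)C(2,1)/C(9,3) = 1/2; then P = C(4,2)/C(8,2) = 3/14
  3 gold: C(7,3)C(2,0)/C(9,3) = 5/12; then P = C(5,2)/C(8,2) = 5/14
P(both gold) = 89/336 ≈ 0.2649.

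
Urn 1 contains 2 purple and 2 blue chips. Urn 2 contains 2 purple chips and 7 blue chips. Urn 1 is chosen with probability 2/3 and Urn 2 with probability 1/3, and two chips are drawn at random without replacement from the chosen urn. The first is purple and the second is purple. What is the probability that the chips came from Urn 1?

12/13

P(E | Urn 1) = 1/6; P(E | Urn 2) = 1/36.
P(E) = 2/3·1/6 + 1/3·1/36 = 13/108.
By Bayes' rule, P(Urn 1 | E) = 1/9 / 13/108 = 12/13 ≈ 0.9231.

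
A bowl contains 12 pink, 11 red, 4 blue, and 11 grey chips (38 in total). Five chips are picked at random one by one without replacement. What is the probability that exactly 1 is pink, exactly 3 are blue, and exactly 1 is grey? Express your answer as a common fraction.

Unordered draws without replacement: count favorable combinations over C(38,5).
Favorable = C(12,1) · C(11,0) · C(4,3) · C(11,1) = 528; total = C(38,5) = 501942.
P = 528/501942 = 88/83657 ≈ 0.0011.

88/83657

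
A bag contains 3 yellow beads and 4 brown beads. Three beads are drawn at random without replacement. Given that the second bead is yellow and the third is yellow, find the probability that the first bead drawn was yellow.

1/5

P(first=yellow and the second bead is yellow and the third is yellow) = (3/7)·(2/6)·(1/5) = 1/35.
P(E) = Σ over first color = 1/35 + 4/35 = 1/7.
By Bayes, P(first=yellow | E) = 1/35 / 1/7 = 1/5 ≈ 0.2000.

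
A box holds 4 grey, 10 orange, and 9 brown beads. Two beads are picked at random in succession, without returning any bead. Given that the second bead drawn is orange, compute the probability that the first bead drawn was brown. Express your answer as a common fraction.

P(first=brown and the second bead drawn is orange) = (9/23)·(10/22) = 45/253.
P(the second bead drawn is orange) = Σ over first color = 20/253 + 45/253 + 45/253 = 10/23.
By Bayes, P(first=brown | the second bead drawn is orange) = 45/253 / 10/23 = 9/22 ≈ 0.4091.

9/22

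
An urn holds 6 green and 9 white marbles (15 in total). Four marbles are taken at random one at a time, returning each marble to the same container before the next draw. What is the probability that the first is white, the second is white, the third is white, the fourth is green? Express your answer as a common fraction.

Multiply the conditional probability of each draw in order, with replacement (the composition resets each draw).
P = (9/15) · (9/15) · (9/15) · (6/15) = 54/625 ≈ 0.0864.

54/625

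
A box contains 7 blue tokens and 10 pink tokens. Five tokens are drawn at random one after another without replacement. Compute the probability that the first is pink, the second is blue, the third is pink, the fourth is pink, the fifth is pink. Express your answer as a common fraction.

Multiply the conditional probability of each draw in order, without replacement, so each draw removes one from its color and from the total.
P = (10/17) · (7/16) · (9/15) · (8/14) · (7/13) = 21/442 ≈ 0.0475.

21/442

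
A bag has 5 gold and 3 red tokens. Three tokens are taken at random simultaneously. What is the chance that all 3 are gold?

Unordered draws without replacement: count favorable combinations over C(8,3).
Favorable = C(5,3) · C(3,0) = 10; total = C(8,3) = 56.
P = 10/56 = 5/28 ≈ 0.1786.

5/28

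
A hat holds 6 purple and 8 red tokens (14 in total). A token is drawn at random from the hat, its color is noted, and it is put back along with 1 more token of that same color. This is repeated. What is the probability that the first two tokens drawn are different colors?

Either red then purple, or purple then red; after the first draw the total is 15.
P = (8/14)·(6/15) + (6/14)·(8/15) = 16/35 ≈ 0.4571.

16/35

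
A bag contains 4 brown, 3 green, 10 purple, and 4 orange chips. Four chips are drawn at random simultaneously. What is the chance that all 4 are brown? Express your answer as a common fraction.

1/5985

Unordered draws without replacement: count favorable combinations over C(21,4).
Favorable = C(4,4) · C(3,0) · C(10,0) · C(4,0) = 1; total = C(21,4) = 5985.
P = 1/5985 = 1/5985 ≈ 0.0002.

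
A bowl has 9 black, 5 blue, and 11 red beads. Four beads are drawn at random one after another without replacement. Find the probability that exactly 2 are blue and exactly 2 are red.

1/23

Unordered draws without replacement: count favorable combinations over C(25,4).
Favorable = C(9,0) · C(5,2) · C(11,2) = 550; total = C(25,4) = 12650.
P = 550/12650 = 1/23 ≈ 0.0435.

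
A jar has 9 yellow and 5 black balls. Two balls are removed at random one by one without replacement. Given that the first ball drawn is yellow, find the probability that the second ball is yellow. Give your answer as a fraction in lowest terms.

8/13

After removing 1 yellow, the jar has 8 yellow out of 13 remaining.
P(second is yellow | given) = 8/13 ≈ 0.6154.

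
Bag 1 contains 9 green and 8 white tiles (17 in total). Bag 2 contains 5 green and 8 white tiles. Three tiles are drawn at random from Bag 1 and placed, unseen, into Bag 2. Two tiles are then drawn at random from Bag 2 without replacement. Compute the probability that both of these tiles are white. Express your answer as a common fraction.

1357/4080

Condition on how many of the transferred tiles are white (from Bag 1: 8 white of 17; then Bag 2 has 16 total).
  0 white: C(8,0)C(9,3)/C(17,3) = 21/170; then P = C(8,2)/C(16,2) = 7/30
  1 white: C(8,1)C(9,2)/C(17,3) = 36/85; then P = C(9,2)/C(16,2) = 3/10
  2 white: C(8,2)C(9,1)/C(17,3) = 63/170; then P = C(10,2)/C(16,2) = 3/8
  3 white: C(8,3)C(9,0)/C(17,3) = 7/85; then P = C(11,2)/C(16,2) = 11/24
P(both white) = 1357/4080 ≈ 0.3326.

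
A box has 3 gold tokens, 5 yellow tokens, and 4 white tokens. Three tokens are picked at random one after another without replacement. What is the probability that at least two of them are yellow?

Sum the hypergeometric tail for j = 2,…,3 yellow tokens.
Favorable = C(5,2)·C(7,1) + C(5,3)·C(7,0) = 80; total = C(12,3) = 220.
P = 80/220 = 4/11 ≈ 0.3636.

4/11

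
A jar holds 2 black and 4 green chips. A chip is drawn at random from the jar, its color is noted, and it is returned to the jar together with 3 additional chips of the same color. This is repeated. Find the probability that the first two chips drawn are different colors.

Either black then green, or green then black; after the first draw the total is 9.
P = (2/6)·(4/9) + (4/6)·(2/9) = 8/27 ≈ 0.2963.

8/27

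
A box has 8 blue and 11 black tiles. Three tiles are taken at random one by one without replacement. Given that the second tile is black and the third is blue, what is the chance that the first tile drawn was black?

10/17

P(first=black and the second tile is black and the third is blue) = (11/19)·(10/18)·(8/17) = 440/2907.
P(E) = Σ over first color = 308/2907 + 440/2907 = 44/171.
By Bayes, P(first=black | E) = 440/2907 / 44/171 = 10/17 ≈ 0.5882.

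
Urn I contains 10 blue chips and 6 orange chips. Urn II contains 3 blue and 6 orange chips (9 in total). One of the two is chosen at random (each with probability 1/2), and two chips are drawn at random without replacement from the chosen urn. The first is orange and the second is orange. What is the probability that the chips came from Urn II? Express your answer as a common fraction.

P(E | Urn I) = 1/8; P(E | Urn II) = 5/12.
P(E) = 1/2·1/8 + 1/2·5/12 = 13/48.
By Bayes' rule, P(Urn II | E) = 5/24 / 13/48 = 10/13 ≈ 0.7692.

10/13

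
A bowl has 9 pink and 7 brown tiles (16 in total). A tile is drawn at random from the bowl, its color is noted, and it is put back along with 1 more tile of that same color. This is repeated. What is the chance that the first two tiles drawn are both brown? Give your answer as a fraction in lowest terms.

After a brown draw the bowl holds 8 brown out of 17.
P = (7/16)·(8/17) = 7/34 ≈ 0.2059.

7/34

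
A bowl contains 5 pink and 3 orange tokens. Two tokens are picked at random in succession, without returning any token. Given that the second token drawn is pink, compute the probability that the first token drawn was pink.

4/7

P(first=pink and the second token drawn is pink) = (5/8)·(4/7) = 5/14.
P(the second token drawn is pink) = Σ over first color = 5/14 + 15/56 = 5/8.
By Bayes, P(first=pink | the second token drawn is pink) = 5/14 / 5/8 = 4/7 ≈ 0.5714.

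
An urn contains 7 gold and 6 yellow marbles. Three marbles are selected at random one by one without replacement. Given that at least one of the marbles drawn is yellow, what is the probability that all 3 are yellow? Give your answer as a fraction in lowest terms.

20/251

P(all 3 yellow) = C(6,3)/C(13,3) = 10/143; P(at least one yellow) = 1 − C(7,3)/C(13,3) = 251/286.
Since 'all 3 yellow' ⊆ 'at least one yellow', P(all 3 | at least one) = 10/143 / 251/286 = 20/251 ≈ 0.0797.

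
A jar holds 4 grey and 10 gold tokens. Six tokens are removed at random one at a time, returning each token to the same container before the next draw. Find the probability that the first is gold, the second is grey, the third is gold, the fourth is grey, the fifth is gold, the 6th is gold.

2500/117649

Multiply the conditional probability of each draw in order, with replacement (the composition resets each draw).
P = (10/14) · (4/14) · (10/14) · (4/14) · (10/14) · (10/14) = 2500/117649 ≈ 0.0212.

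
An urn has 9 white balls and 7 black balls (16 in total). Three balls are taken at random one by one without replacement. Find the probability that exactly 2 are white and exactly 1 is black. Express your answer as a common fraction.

9/20

Unordered draws without replacement: count favorable combinations over C(16,3).
Favorable = C(9,2) · C(7,1) = 252; total = C(16,3) = 560.
P = 252/560 = 9/20 ≈ 0.4500.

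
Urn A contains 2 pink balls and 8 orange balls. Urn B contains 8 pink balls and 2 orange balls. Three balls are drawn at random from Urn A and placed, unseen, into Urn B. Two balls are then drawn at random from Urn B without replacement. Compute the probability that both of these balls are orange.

Condition on how many of the transferred balls are orange (from Urn A: 8 orange of 10; then Urn B has 13 total).
  1 orange: C(8,1)C(2,2)/C(10,3) = 1/15; then P = C(3,2)/C(13,2) = 1/26
  2 orange: C(8,2)C(2,1)/C(10,3) = 7/15; then P = C(4,2)/C(13,2) = 1/13
  3 orange: C(8,3)C(2,0)/C(10,3) = 7/15; then P = C(5,2)/C(13,2) = 5/39
P(both orange) = 23/234 ≈ 0.0983.

23/234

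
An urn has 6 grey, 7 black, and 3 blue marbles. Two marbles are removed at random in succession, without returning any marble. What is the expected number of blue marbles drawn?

3/8

By linearity of expectation, E[X] = Σ P(draw i is blue); by symmetry each draw (even without replacement) has P(blue) = 3/16.
E[X] = 2 · 3/16 = 3/8 ≈ 0.3750.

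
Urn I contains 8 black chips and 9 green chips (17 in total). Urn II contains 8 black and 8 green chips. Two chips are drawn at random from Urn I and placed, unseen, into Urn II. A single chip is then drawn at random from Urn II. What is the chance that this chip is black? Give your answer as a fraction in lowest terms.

Condition on how many of the transferred chips are black (from Urn I: 8 black of 17; then Urn II has 18 total).
  0 black: C(8,0)C(9,2)/C(17,2) = 9/34; then P = 8/18
  1 black: C(8,1)C(9,1)/C(17,2) = 9/17; then P = 9/18
  2 black: C(8,2)C(9,0)/C(17,2) = 7/34; then P = 10/18
P(black from Urn II) = 76/153 ≈ 0.4967.

76/153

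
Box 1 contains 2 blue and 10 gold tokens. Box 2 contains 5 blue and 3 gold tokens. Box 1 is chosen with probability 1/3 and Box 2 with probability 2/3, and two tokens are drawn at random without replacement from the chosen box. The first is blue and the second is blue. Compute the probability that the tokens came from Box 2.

330/337

P(E | Box 1) = 1/66; P(E | Box 2) = 5/14.
P(E) = 1/3·1/66 + 2/3·5/14 = 337/1386.
By Bayes' rule, P(Box 2 | E) = 5/21 / 337/1386 = 330/337 ≈ 0.9792.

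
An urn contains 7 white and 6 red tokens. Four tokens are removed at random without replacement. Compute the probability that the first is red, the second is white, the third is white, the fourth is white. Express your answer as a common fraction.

Multiply the conditional probability of each draw in order, without replacement, so each draw removes one from its color and from the total.
P = (6/13) · (7/12) · (6/11) · (5/10) = 21/286 ≈ 0.0734.

21/286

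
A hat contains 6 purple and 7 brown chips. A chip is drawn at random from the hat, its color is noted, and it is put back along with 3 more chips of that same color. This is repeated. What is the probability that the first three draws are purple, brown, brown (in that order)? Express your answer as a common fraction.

105/988

Track the composition after each reinforcement of +3.
P = (6/13) · (7/16) · (10/19) = 105/988 ≈ 0.1063.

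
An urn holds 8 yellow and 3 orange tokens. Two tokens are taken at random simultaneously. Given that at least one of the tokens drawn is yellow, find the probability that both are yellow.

7/13

P(both yellow) = C(8,2)/C(11,2) = 28/55; P(at least one yellow) = 1 − C(3,2)/C(11,2) = 52/55.
Since 'both yellow' ⊆ 'at least one yellow', P(both | at least one) = 28/55 / 52/55 = 7/13 ≈ 0.5385.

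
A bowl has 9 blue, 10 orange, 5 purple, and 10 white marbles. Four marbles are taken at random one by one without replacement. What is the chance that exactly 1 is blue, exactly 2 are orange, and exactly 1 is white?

Unordered draws without replacement: count favorable combinations over C(34,4).
Favorable = C(9,1) · C(10,2) · C(5,0) · C(10,1) = 4050; total = C(34,4) = 46376.
P = 4050/46376 = 2025/23188 ≈ 0.0873.

2025/23188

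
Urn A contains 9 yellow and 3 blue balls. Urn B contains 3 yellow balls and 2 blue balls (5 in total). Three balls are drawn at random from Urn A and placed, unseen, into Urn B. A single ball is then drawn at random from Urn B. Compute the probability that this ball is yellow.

21/32

Condition on how many of the transferred balls are yellow (from Urn A: 9 yellow of 12; then Urn B has 8 total).
  0 yellow: C(9,0)C(3,3)/C(12,3) = 1/220; then P = 3/8
  1 yellow: C(9,1)C(3,2)/C(12,3) = 27/220; then P = 4/8
  2 yellow: C(9,2)C(3,1)/C(12,3) = 27/55; then P = 5/8
  3 yellow: C(9,3)C(3,0)/C(12,3) = 21/55; then P = 6/8
P(yellow from Urn B) = 21/32 ≈ 0.6562.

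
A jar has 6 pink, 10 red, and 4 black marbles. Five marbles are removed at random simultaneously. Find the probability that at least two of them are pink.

937/1938

Sum the hypergeometric tail for j = 2,…,5 pink marbles.
Favorable = C(6,2)·C(14,3) + C(6,3)·C(14,2) + C(6,4)·C(14,1) + C(6,5)·C(14,0) = 7496; total = C(20,5) = 15504.
P = 7496/15504 = 937/1938 ≈ 0.4835.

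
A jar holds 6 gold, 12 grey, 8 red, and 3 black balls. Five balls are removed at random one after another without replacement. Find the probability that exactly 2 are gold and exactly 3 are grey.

Unordered draws without replacement: count favorable combinations over C(29,5).
Favorable = C(6,2) · C(12,3) · C(8,0) · C(3,0) = 3300; total = C(29,5) = 118755.
P = 3300/118755 = 220/7917 ≈ 0.0278.

220/7917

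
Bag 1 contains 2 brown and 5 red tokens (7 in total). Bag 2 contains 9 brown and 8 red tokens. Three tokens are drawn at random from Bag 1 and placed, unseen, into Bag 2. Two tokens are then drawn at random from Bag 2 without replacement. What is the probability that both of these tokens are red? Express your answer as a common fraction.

Condition on how many of the transferred tokens are red (from Bag 1: 5 red of 7; then Bag 2 has 20 total).
  1 red: C(5,1)C(2,2)/C(7,3) = 1/7; then P = C(9,2)/C(20,2) = 18/95
  2 red: C(5,2)C(2,1)/C(7,3) = 4/7; then P = C(10,2)/C(20,2) = 9/38
  3 red: C(5,3)C(2,0)/C(7,3) = 2/7; then P = C(11,2)/C(20,2) = 11/38
P(both red) = 163/665 ≈ 0.2451.

163/665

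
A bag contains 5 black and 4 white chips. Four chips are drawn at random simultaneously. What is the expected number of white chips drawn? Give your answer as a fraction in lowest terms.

By linearity of expectation, E[X] = Σ P(draw i is white); by symmetry each draw (even without replacement) has P(white) = 4/9.
E[X] = 4 · 4/9 = 16/9 ≈ 1.7778.

16/9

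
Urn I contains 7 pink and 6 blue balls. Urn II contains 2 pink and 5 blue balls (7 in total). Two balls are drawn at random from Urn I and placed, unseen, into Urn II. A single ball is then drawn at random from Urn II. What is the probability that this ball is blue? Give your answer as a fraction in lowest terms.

Condition on how many of the transferred balls are blue (from Urn I: 6 blue of 13; then Urn II has 9 total).
  0 blue: C(6,0)C(7,2)/C(13,2) = 7/26; then P = 5/9
  1 blue: C(6,1)C(7,1)/C(13,2) = 7/13; then P = 6/9
  2 blue: C(6,2)C(7,0)/C(13,2) = 5/26; then P = 7/9
P(blue from Urn II) = 77/117 ≈ 0.6581.

77/117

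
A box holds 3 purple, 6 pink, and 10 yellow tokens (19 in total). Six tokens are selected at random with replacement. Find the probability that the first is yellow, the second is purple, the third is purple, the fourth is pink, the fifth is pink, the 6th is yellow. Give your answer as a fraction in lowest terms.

32400/47045881

Multiply the conditional probability of each draw in order, with replacement (the composition resets each draw).
P = (10/19) · (3/19) · (3/19) · (6/19) · (6/19) · (10/19) = 32400/47045881 ≈ 0.0007.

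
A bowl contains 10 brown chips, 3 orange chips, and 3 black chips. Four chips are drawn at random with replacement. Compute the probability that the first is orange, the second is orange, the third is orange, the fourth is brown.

Multiply the conditional probability of each draw in order, with replacement (the composition resets each draw).
P = (3/16) · (3/16) · (3/16) · (10/16) = 135/32768 ≈ 0.0041.

135/32768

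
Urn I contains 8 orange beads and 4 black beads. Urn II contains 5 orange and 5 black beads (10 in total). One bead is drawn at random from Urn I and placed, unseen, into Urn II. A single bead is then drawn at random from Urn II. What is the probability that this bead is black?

16/33

Condition on how many of the transferred beads are black (from Urn I: 4 black of 12; then Urn II has 11 total).
  0 black: C(4,0)C(8,1)/C(12,1) = 2/3; then P = 5/11
  1 black: C(4,1)C(8,0)/C(12,1) = 1/3; then P = 6/11
P(black from Urn II) = 16/33 ≈ 0.4848.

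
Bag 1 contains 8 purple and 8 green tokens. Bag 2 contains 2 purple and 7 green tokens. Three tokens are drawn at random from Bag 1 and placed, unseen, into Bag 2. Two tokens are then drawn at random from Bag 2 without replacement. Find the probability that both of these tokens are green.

Condition on how many of the transferred tokens are green (from Bag 1: 8 green of 16; then Bag 2 has 12 total).
  0 green: C(8,0)C(8,3)/C(16,3) = 1/10; then P = C(7,2)/C(12,2) = 7/22
  1 green: C(8,1)C(8,2)/C(16,3) = 2/5; then P = C(8,2)/C(12,2) = 14/33
  2 green: C(8,2)C(8,1)/C(16,3) = 2/5; then P = C(9,2)/C(12,2) = 6/11
  3 green: C(8,3)C(8,0)/C(16,3) = 1/10; then P = C(10,2)/C(12,2) = 15/22
P(both green) = 161/330 ≈ 0.4879.

161/330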